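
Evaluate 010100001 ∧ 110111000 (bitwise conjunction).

AND: 1 only when both bits are 1
  010100001
& 110111000
-----------
  010100000
Decimal: 161 & 440 = 160



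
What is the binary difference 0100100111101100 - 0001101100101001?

Method 1 - Direct subtraction (column by column from the right: bit − bit − borrow-in; if negative, add 2 and borrow 1 from the next column):
borrow: 0111110000000110
        0100100111101100
-       0001101100101001
------------------------
        0010111011000011

Method 2 - Add two's complement:
Two's complement of 0001101100101001: invert → 1110010011010110, add 1 → 1110010011010111
  0100100111101100
+ 1110010011010111
------------------
 10010111011000011  (end carry out of the top bit = 1)
Discarding the end carry: 0010111011000011
Decimal check:
  0100100111101100 = 16384 + 2048 + 256 + 128 + 64 + 32 + 8 + 4 = 18924
  0001101100101001 = 4096 + 2048 + 512 + 256 + 32 + 8 + 1 = 6953
  18924 - 6953 = 11971, and 0010111011000011 = 8192 + 2048 + 1024 + 512 + 128 + 64 + 2 + 1 = 11971 ✓



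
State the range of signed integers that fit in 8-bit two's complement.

For 8-bit two's complement:
Minimum: -2^7 = -128
Maximum: 2^7 - 1 = 127



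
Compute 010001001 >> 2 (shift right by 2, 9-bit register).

Original: 010001001 (decimal 137)
Shift right by 2 positions
Drop the 2 low bits; fill with zeros on the left
Result: 000100010 (decimal 34)
Equivalent: 137 >> 2 = 137 ÷ 2^2 = 34



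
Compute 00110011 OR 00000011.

OR: 1 when either bit is 1
  00110011
| 00000011
----------
  00110011
Decimal: 51 | 3 = 51



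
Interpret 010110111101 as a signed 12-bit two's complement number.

Binary: 010110111101
Sign bit: 0 (non-negative)
Read directly as an unsigned value:
010110111101 = 1024 + 256 + 128 + 32 + 16 + 8 + 4 + 1 = 1469
Value: 1469



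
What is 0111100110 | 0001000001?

OR: 1 when either bit is 1
  0111100110
| 0001000001
------------
  0111100111
Decimal: 486 | 65 = 487



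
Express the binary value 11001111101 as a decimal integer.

Sum of powers of 2 for each 1-bit:
2^0 + 2^2 + 2^3 + 2^4 + 2^5 + 2^6 + 2^9 + 2^10
= 1 + 4 + 8 + 16 + 32 + 64 + 512 + 1024
= 1661



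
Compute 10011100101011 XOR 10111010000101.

XOR: 1 when bits differ
  10011100101011
^ 10111010000101
----------------
  00100110101110
Decimal: 10027 ^ 11909 = 2478



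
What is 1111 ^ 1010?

XOR: 1 when bits differ
  1111
^ 1010
------
  0101
Decimal: 15 ^ 10 = 5



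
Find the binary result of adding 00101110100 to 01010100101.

Add column by column from the right: bit + bit + carry-in; write the sum mod 2, carry 1 when the sum is 2 or 3.
carry:  11111001000
        00101110100
+       01010100101
-------------------
       010000011001
(the carry out of the leftmost column, 0, becomes the leading bit)
Decimal check:
  00101110100 = 256 + 64 + 32 + 16 + 4 = 372
  01010100101 = 512 + 128 + 32 + 4 + 1 = 677
  372 + 677 = 1049, and 010000011001 = 1024 + 16 + 8 + 1 = 1049 ✓



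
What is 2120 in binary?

Using repeated division by 2:
2120 ÷ 2 = 1060 remainder 0
1060 ÷ 2 = 530 remainder 0
530 ÷ 2 = 265 remainder 0
265 ÷ 2 = 132 remainder 1
132 ÷ 2 = 66 remainder 0
66 ÷ 2 = 33 remainder 0
33 ÷ 2 = 16 remainder 1
16 ÷ 2 = 8 remainder 0
8 ÷ 2 = 4 remainder 0
4 ÷ 2 = 2 remainder 0
2 ÷ 2 = 1 remainder 0
1 ÷ 2 = 0 remainder 1
Reading remainders bottom to top: 100001001000



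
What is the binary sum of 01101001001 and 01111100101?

Add column by column from the right: bit + bit + carry-in; write the sum mod 2, carry 1 when the sum is 2 or 3.
carry:  11110000010
        01101001001
+       01111100101
-------------------
       011100101110
(the carry out of the leftmost column, 0, becomes the leading bit)
Decimal check:
  01101001001 = 512 + 256 + 64 + 8 + 1 = 841
  01111100101 = 512 + 256 + 128 + 64 + 32 + 4 + 1 = 997
  841 + 997 = 1838, and 011100101110 = 1024 + 512 + 256 + 32 + 8 + 4 + 2 = 1838 ✓



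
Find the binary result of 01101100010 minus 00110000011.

Method 1 - Direct subtraction (column by column from the right: bit − bit − borrow-in; if negative, add 2 and borrow 1 from the next column):
borrow: 01100111110
        01101100010
-       00110000011
-------------------
        00111011111

Method 2 - Add two's complement:
Two's complement of 00110000011: invert → 11001111100, add 1 → 11001111101
  01101100010
+ 11001111101
-------------
 100111011111  (end carry out of the top bit = 1)
Discarding the end carry: 00111011111
Decimal check:
  01101100010 = 512 + 256 + 64 + 32 + 2 = 866
  00110000011 = 256 + 128 + 2 + 1 = 387
  866 - 387 = 479, and 00111011111 = 256 + 128 + 64 + 16 + 8 + 4 + 2 + 1 = 479 ✓



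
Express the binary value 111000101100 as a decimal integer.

Sum of powers of 2 for each 1-bit:
2^2 + 2^3 + 2^5 + 2^9 + 2^10 + 2^11
= 4 + 8 + 32 + 512 + 1024 + 2048
= 3628



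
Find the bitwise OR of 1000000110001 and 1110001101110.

OR: 1 when either bit is 1
  1000000110001
| 1110001101110
---------------
  1110001111111
Decimal: 4145 | 7278 = 7295



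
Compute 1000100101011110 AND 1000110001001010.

AND: 1 only when both bits are 1
  1000100101011110
& 1000110001001010
------------------
  1000100001001010
Decimal: 35166 & 35914 = 34890



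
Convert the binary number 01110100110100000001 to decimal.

Sum of powers of 2 for each 1-bit:
2^0 + 2^8 + 2^10 + 2^11 + 2^14 + 2^16 + 2^17 + 2^18
= 1 + 256 + 1024 + 2048 + 16384 + 65536 + 131072 + 262144
= 478465



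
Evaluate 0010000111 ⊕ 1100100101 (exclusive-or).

XOR: 1 when bits differ
  0010000111
^ 1100100101
------------
  1110100010
Decimal: 135 ^ 805 = 930



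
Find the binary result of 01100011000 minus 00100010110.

Method 1 - Direct subtraction (column by column from the right: bit − bit − borrow-in; if negative, add 2 and borrow 1 from the next column):
borrow: 00000001100
        01100011000
-       00100010110
-------------------
        01000000010

Method 2 - Add two's complement:
Two's complement of 00100010110: invert → 11011101001, add 1 → 11011101010
  01100011000
+ 11011101010
-------------
 101000000010  (end carry out of the top bit = 1)
Discarding the end carry: 01000000010
Decimal check:
  01100011000 = 512 + 256 + 16 + 8 = 792
  00100010110 = 256 + 16 + 4 + 2 = 278
  792 - 278 = 514, and 01000000010 = 512 + 2 = 514 ✓



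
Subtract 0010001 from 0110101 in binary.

Method 1 - Direct subtraction (column by column from the right: bit − bit − borrow-in; if negative, add 2 and borrow 1 from the next column):
borrow: 0000000
        0110101
-       0010001
---------------
        0100100

Method 2 - Add two's complement:
Two's complement of 0010001: invert → 1101110, add 1 → 1101111
  0110101
+ 1101111
---------
 10100100  (end carry out of the top bit = 1)
Discarding the end carry: 0100100
Decimal check:
  0110101 = 32 + 16 + 4 + 1 = 53
  0010001 = 16 + 1 = 17
  53 - 17 = 36, and 0100100 = 32 + 4 = 36 ✓



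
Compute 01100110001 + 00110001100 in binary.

Add column by column from the right: bit + bit + carry-in; write the sum mod 2, carry 1 when the sum is 2 or 3.
carry:  11000000000
        01100110001
+       00110001100
-------------------
       010010111101
(the carry out of the leftmost column, 0, becomes the leading bit)
Decimal check:
  01100110001 = 512 + 256 + 32 + 16 + 1 = 817
  00110001100 = 256 + 128 + 8 + 4 = 396
  817 + 396 = 1213, and 010010111101 = 1024 + 128 + 32 + 16 + 8 + 4 + 1 = 1213 ✓



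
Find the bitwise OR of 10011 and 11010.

OR: 1 when either bit is 1
  10011
| 11010
-------
  11011
Decimal: 19 | 26 = 27



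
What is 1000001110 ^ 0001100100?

XOR: 1 when bits differ
  1000001110
^ 0001100100
------------
  1001101010
Decimal: 526 ^ 100 = 618



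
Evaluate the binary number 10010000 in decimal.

Sum of powers of 2 for each 1-bit:
2^4 + 2^7
= 16 + 128
= 144



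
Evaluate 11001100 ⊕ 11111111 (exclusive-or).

XOR: 1 when bits differ
  11001100
^ 11111111
----------
  00110011
Decimal: 204 ^ 255 = 51



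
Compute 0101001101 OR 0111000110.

OR: 1 when either bit is 1
  0101001101
| 0111000110
------------
  0111001111
Decimal: 333 | 454 = 463



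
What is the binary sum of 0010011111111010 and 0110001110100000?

Add column by column from the right: bit + bit + carry-in; write the sum mod 2, carry 1 when the sum is 2 or 3.
carry:  1100111111000000
        0010011111111010
+       0110001110100000
------------------------
       01000101110011010
(the carry out of the leftmost column, 0, becomes the leading bit)
Decimal check:
  0010011111111010 = 8192 + 1024 + 512 + 256 + 128 + 64 + 32 + 16 + 8 + 2 = 10234
  0110001110100000 = 16384 + 8192 + 512 + 256 + 128 + 32 = 25504
  10234 + 25504 = 35738, and 01000101110011010 = 32768 + 2048 + 512 + 256 + 128 + 16 + 8 + 2 = 35738 ✓



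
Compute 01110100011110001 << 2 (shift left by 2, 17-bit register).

Original: 01110100011110001 (decimal 59633)
Shift left by 2 positions
Append 2 zeros on the right and drop the 2 high bits that overflow the 17-bit width
Result: 11010001111000100 (decimal 107460)
Equivalent: 59633 << 2 = 59633 × 2^2 = 238532, truncated to 17 bits = 107460



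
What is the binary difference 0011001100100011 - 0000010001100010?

Method 1 - Direct subtraction (column by column from the right: bit − bit − borrow-in; if negative, add 2 and borrow 1 from the next column):
borrow: 0001100110000000
        0011001100100011
-       0000010001100010
------------------------
        0010111011000001

Method 2 - Add two's complement:
Two's complement of 0000010001100010: invert → 1111101110011101, add 1 → 1111101110011110
  0011001100100011
+ 1111101110011110
------------------
 10010111011000001  (end carry out of the top bit = 1)
Discarding the end carry: 0010111011000001
Decimal check:
  0011001100100011 = 8192 + 4096 + 512 + 256 + 32 + 2 + 1 = 13091
  0000010001100010 = 1024 + 64 + 32 + 2 = 1122
  13091 - 1122 = 11969, and 0010111011000001 = 8192 + 2048 + 1024 + 512 + 128 + 64 + 1 = 11969 ✓



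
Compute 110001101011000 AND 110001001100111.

AND: 1 only when both bits are 1
  110001101011000
& 110001001100111
-----------------
  110001001000000
Decimal: 25432 & 25191 = 25152



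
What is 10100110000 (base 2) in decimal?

Sum of powers of 2 for each 1-bit:
2^4 + 2^5 + 2^8 + 2^10
= 16 + 32 + 256 + 1024
= 1328



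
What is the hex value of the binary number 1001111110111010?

Group into 4-bit nibbles from right:
  1001 = 9
  1111 = F
  1011 = B
  1010 = A
Result: 9FBA



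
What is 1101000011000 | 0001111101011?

OR: 1 when either bit is 1
  1101000011000
| 0001111101011
---------------
  1101111111011
Decimal: 6680 | 1003 = 7163



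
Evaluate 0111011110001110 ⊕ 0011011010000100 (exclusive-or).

XOR: 1 when bits differ
  0111011110001110
^ 0011011010000100
------------------
  0100000100001010
Decimal: 30606 ^ 13956 = 16650



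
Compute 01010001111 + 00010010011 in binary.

Add column by column from the right: bit + bit + carry-in; write the sum mod 2, carry 1 when the sum is 2 or 3.
carry:  00100111110
        01010001111
+       00010010011
-------------------
       001100100010
(the carry out of the leftmost column, 0, becomes the leading bit)
Decimal check:
  01010001111 = 512 + 128 + 8 + 4 + 2 + 1 = 655
  00010010011 = 128 + 16 + 2 + 1 = 147
  655 + 147 = 802, and 001100100010 = 512 + 256 + 32 + 2 = 802 ✓



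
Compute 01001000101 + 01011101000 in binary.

Add column by column from the right: bit + bit + carry-in; write the sum mod 2, carry 1 when the sum is 2 or 3.
carry:  10110000000
        01001000101
+       01011101000
-------------------
       010100101101
(the carry out of the leftmost column, 0, becomes the leading bit)
Decimal check:
  01001000101 = 512 + 64 + 4 + 1 = 581
  01011101000 = 512 + 128 + 64 + 32 + 8 = 744
  581 + 744 = 1325, and 010100101101 = 1024 + 256 + 32 + 8 + 4 + 1 = 1325 ✓



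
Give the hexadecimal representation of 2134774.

Using repeated division by 16 (digits 10–15 are A–F):
2134774 ÷ 16 = 133423 remainder 6
133423 ÷ 16 = 8338 remainder 15 (F)
8338 ÷ 16 = 521 remainder 2
521 ÷ 16 = 32 remainder 9
32 ÷ 16 = 2 remainder 0
2 ÷ 16 = 0 remainder 2
Reading remainders bottom to top: 2092F6



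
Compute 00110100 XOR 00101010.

XOR: 1 when bits differ
  00110100
^ 00101010
----------
  00011110
Decimal: 52 ^ 42 = 30



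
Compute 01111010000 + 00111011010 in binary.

Add column by column from the right: bit + bit + carry-in; write the sum mod 2, carry 1 when the sum is 2 or 3.
carry:  11110100000
        01111010000
+       00111011010
-------------------
       010110101010
(the carry out of the leftmost column, 0, becomes the leading bit)
Decimal check:
  01111010000 = 512 + 256 + 128 + 64 + 16 = 976
  00111011010 = 256 + 128 + 64 + 16 + 8 + 2 = 474
  976 + 474 = 1450, and 010110101010 = 1024 + 256 + 128 + 32 + 8 + 2 = 1450 ✓



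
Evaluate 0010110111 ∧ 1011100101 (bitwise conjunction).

AND: 1 only when both bits are 1
  0010110111
& 1011100101
------------
  0010100101
Decimal: 183 & 741 = 165



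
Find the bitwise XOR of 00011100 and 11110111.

XOR: 1 when bits differ
  00011100
^ 11110111
----------
  11101011
Decimal: 28 ^ 247 = 235



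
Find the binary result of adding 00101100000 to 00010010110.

Add column by column from the right: bit + bit + carry-in; write the sum mod 2, carry 1 when the sum is 2 or 3.
carry:  00000000000
        00101100000
+       00010010110
-------------------
       000111110110
(the carry out of the leftmost column, 0, becomes the leading bit)
Decimal check:
  00101100000 = 256 + 64 + 32 = 352
  00010010110 = 128 + 16 + 4 + 2 = 150
  352 + 150 = 502, and 000111110110 = 256 + 128 + 64 + 32 + 16 + 4 + 2 = 502 ✓



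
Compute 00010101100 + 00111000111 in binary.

Add column by column from the right: bit + bit + carry-in; write the sum mod 2, carry 1 when the sum is 2 or 3.
carry:  01100011000
        00010101100
+       00111000111
-------------------
       001001110011
(the carry out of the leftmost column, 0, becomes the leading bit)
Decimal check:
  00010101100 = 128 + 32 + 8 + 4 = 172
  00111000111 = 256 + 128 + 64 + 4 + 2 + 1 = 455
  172 + 455 = 627, and 001001110011 = 512 + 64 + 32 + 16 + 2 + 1 = 627 ✓



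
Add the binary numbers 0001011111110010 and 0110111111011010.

Add column by column from the right: bit + bit + carry-in; write the sum mod 2, carry 1 when the sum is 2 or 3.
carry:  1111111111100100
        0001011111110010
+       0110111111011010
------------------------
       01000011111001100
(the carry out of the leftmost column, 0, becomes the leading bit)
Decimal check:
  0001011111110010 = 4096 + 1024 + 512 + 256 + 128 + 64 + 32 + 16 + 2 = 6130
  0110111111011010 = 16384 + 8192 + 2048 + 1024 + 512 + 256 + 128 + 64 + 16 + 8 + 2 = 28634
  6130 + 28634 = 34764, and 01000011111001100 = 32768 + 1024 + 512 + 256 + 128 + 64 + 8 + 4 = 34764 ✓



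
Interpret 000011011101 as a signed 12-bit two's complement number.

Binary: 000011011101
Sign bit: 0 (non-negative)
Read directly as an unsigned value:
000011011101 = 128 + 64 + 16 + 8 + 4 + 1 = 221
Value: 221



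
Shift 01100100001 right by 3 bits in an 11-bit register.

Original: 01100100001 (decimal 801)
Shift right by 3 positions
Drop the 3 low bits; fill with zeros on the left
Result: 00001100100 (decimal 100)
Equivalent: 801 >> 3 = 801 ÷ 2^3 = 100



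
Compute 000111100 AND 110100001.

AND: 1 only when both bits are 1
  000111100
& 110100001
-----------
  000100000
Decimal: 60 & 417 = 32



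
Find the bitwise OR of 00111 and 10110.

OR: 1 when either bit is 1
  00111
| 10110
-------
  10111
Decimal: 7 | 22 = 23



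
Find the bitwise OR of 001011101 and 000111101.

OR: 1 when either bit is 1
  001011101
| 000111101
-----------
  001111101
Decimal: 93 | 61 = 125



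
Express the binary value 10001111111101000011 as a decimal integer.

Sum of powers of 2 for each 1-bit:
2^0 + 2^1 + 2^6 + 2^8 + 2^9 + 2^10 + 2^11 + 2^12 + 2^13 + 2^14 + 2^15 + 2^19
= 1 + 2 + 64 + 256 + 512 + 1024 + 2048 + 4096 + 8192 + 16384 + 32768 + 524288
= 589635



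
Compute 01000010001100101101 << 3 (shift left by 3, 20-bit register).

Original: 01000010001100101101 (decimal 271149)
Shift left by 3 positions
Append 3 zeros on the right and drop the 3 high bits that overflow the 20-bit width
Result: 00010001100101101000 (decimal 72040)
Equivalent: 271149 << 3 = 271149 × 2^3 = 2169192, truncated to 20 bits = 72040



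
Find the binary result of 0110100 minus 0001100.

Method 1 - Direct subtraction (column by column from the right: bit − bit − borrow-in; if negative, add 2 and borrow 1 from the next column):
borrow: 0010000
        0110100
-       0001100
---------------
        0101000

Method 2 - Add two's complement:
Two's complement of 0001100: invert → 1110011, add 1 → 1110100
  0110100
+ 1110100
---------
 10101000  (end carry out of the top bit = 1)
Discarding the end carry: 0101000
Decimal check:
  0110100 = 32 + 16 + 4 = 52
  0001100 = 8 + 4 = 12
  52 - 12 = 40, and 0101000 = 32 + 8 = 40 ✓



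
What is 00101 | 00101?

OR: 1 when either bit is 1
  00101
| 00101
-------
  00101
Decimal: 5 | 5 = 5



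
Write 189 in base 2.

Using repeated division by 2:
189 ÷ 2 = 94 remainder 1
94 ÷ 2 = 47 remainder 0
47 ÷ 2 = 23 remainder 1
23 ÷ 2 = 11 remainder 1
11 ÷ 2 = 5 remainder 1
5 ÷ 2 = 2 remainder 1
2 ÷ 2 = 1 remainder 0
1 ÷ 2 = 0 remainder 1
Reading remainders bottom to top: 10111101



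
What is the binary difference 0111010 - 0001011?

Method 1 - Direct subtraction (column by column from the right: bit − bit − borrow-in; if negative, add 2 and borrow 1 from the next column):
borrow: 0011110
        0111010
-       0001011
---------------
        0101111

Method 2 - Add two's complement:
Two's complement of 0001011: invert → 1110100, add 1 → 1110101
  0111010
+ 1110101
---------
 10101111  (end carry out of the top bit = 1)
Discarding the end carry: 0101111
Decimal check:
  0111010 = 32 + 16 + 8 + 2 = 58
  0001011 = 8 + 2 + 1 = 11
  58 - 11 = 47, and 0101111 = 32 + 8 + 4 + 2 + 1 = 47 ✓



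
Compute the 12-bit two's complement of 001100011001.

Original: 001100011001
Step 1 - Invert all bits: 110011100110
Step 2 - Add 1: 110011100111
Verification: 001100011001 + 110011100111 = 1000000000000; discarding the end carry (carry out of the top bit) leaves the 12-bit value 000000000000, as required for x + (-x)



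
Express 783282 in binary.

Using repeated division by 2:
783282 ÷ 2 = 391641 remainder 0
391641 ÷ 2 = 195820 remainder 1
195820 ÷ 2 = 97910 remainder 0
97910 ÷ 2 = 48955 remainder 0
48955 ÷ 2 = 24477 remainder 1
24477 ÷ 2 = 12238 remainder 1
12238 ÷ 2 = 6119 remainder 0
6119 ÷ 2 = 3059 remainder 1
3059 ÷ 2 = 1529 remainder 1
1529 ÷ 2 = 764 remainder 1
764 ÷ 2 = 382 remainder 0
382 ÷ 2 = 191 remainder 0
191 ÷ 2 = 95 remainder 1
95 ÷ 2 = 47 remainder 1
47 ÷ 2 = 23 remainder 1
23 ÷ 2 = 11 remainder 1
11 ÷ 2 = 5 remainder 1
5 ÷ 2 = 2 remainder 1
2 ÷ 2 = 1 remainder 0
1 ÷ 2 = 0 remainder 1
Reading remainders bottom to top: 10111111001110110010



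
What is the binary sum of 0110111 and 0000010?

Add column by column from the right: bit + bit + carry-in; write the sum mod 2, carry 1 when the sum is 2 or 3.
carry:  0001100
        0110111
+       0000010
---------------
       00111001
(the carry out of the leftmost column, 0, becomes the leading bit)
Decimal check:
  0110111 = 32 + 16 + 4 + 2 + 1 = 55
  0000010 = 2
  55 + 2 = 57, and 00111001 = 32 + 16 + 8 + 1 = 57 ✓



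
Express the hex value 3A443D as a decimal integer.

Expand by place value (powers of 16):
Digit values: A = 10, D = 13
3A443D = 3 × 16^5 + 10 × 16^4 + 4 × 16^3 + 4 × 16^2 + 3 × 16^1 + 13 × 16^0
= 3 × 1048576 + 10 × 65536 + 4 × 4096 + 4 × 256 + 3 × 16 + 13 × 1
= 3145728 + 655360 + 16384 + 1024 + 48 + 13
= 3818557



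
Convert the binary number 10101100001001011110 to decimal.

Sum of powers of 2 for each 1-bit:
2^1 + 2^2 + 2^3 + 2^4 + 2^6 + 2^9 + 2^14 + 2^15 + 2^17 + 2^19
= 2 + 4 + 8 + 16 + 64 + 512 + 16384 + 32768 + 131072 + 524288
= 705118



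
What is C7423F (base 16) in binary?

Convert each hex digit to 4 bits:
  C = 1100
  7 = 0111
  4 = 0100
  2 = 0010
  3 = 0011
  F = 1111
Concatenate: 110001110100001000111111



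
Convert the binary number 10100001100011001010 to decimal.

Sum of powers of 2 for each 1-bit:
2^1 + 2^3 + 2^6 + 2^7 + 2^11 + 2^12 + 2^17 + 2^19
= 2 + 8 + 64 + 128 + 2048 + 4096 + 131072 + 524288
= 661706



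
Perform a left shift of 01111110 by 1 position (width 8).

Original: 01111110 (decimal 126)
Shift left by 1 position
Append 1 zero on the right
Result: 11111100 (decimal 252)
Equivalent: 126 << 1 = 126 × 2^1 = 252



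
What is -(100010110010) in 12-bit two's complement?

Original (sign bit 1, negative): 100010110010
Step 1 - Invert all bits: 011101001101
Step 2 - Add 1: 011101001110
Verification: 100010110010 + 011101001110 = 1000000000000; discarding the end carry (carry out of the top bit) leaves the 12-bit value 000000000000, as required for x + (-x)



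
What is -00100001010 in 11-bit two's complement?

Original: 00100001010
Step 1 - Invert all bits: 11011110101
Step 2 - Add 1: 11011110110
Verification: 00100001010 + 11011110110 = 100000000000; discarding the end carry (carry out of the top bit) leaves the 11-bit value 00000000000, as required for x + (-x)



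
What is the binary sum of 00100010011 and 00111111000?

Add column by column from the right: bit + bit + carry-in; write the sum mod 2, carry 1 when the sum is 2 or 3.
carry:  01111100000
        00100010011
+       00111111000
-------------------
       001100001011
(the carry out of the leftmost column, 0, becomes the leading bit)
Decimal check:
  00100010011 = 256 + 16 + 2 + 1 = 275
  00111111000 = 256 + 128 + 64 + 32 + 16 + 8 = 504
  275 + 504 = 779, and 001100001011 = 512 + 256 + 8 + 2 + 1 = 779 ✓



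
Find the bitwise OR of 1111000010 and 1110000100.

OR: 1 when either bit is 1
  1111000010
| 1110000100
------------
  1111000110
Decimal: 962 | 900 = 966



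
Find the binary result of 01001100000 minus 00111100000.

Method 1 - Direct subtraction (column by column from the right: bit − bit − borrow-in; if negative, add 2 and borrow 1 from the next column):
borrow: 01100000000
        01001100000
-       00111100000
-------------------
        00010000000

Method 2 - Add two's complement:
Two's complement of 00111100000: invert → 11000011111, add 1 → 11000100000
  01001100000
+ 11000100000
-------------
 100010000000  (end carry out of the top bit = 1)
Discarding the end carry: 00010000000
Decimal check:
  01001100000 = 512 + 64 + 32 = 608
  00111100000 = 256 + 128 + 64 + 32 = 480
  608 - 480 = 128, and 00010000000 = 128 ✓



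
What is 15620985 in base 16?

Using repeated division by 16 (digits 10–15 are A–F):
15620985 ÷ 16 = 976311 remainder 9
976311 ÷ 16 = 61019 remainder 7
61019 ÷ 16 = 3813 remainder 11 (B)
3813 ÷ 16 = 238 remainder 5
238 ÷ 16 = 14 remainder 14 (E)
14 ÷ 16 = 0 remainder 14 (E)
Reading remainders bottom to top: EE5B79



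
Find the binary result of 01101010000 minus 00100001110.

Method 1 - Direct subtraction (column by column from the right: bit − bit − borrow-in; if negative, add 2 and borrow 1 from the next column):
borrow: 00000011100
        01101010000
-       00100001110
-------------------
        01001000010

Method 2 - Add two's complement:
Two's complement of 00100001110: invert → 11011110001, add 1 → 11011110010
  01101010000
+ 11011110010
-------------
 101001000010  (end carry out of the top bit = 1)
Discarding the end carry: 01001000010
Decimal check:
  01101010000 = 512 + 256 + 64 + 16 = 848
  00100001110 = 256 + 8 + 4 + 2 = 270
  848 - 270 = 578, and 01001000010 = 512 + 64 + 2 = 578 ✓



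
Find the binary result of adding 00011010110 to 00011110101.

Add column by column from the right: bit + bit + carry-in; write the sum mod 2, carry 1 when the sum is 2 or 3.
carry:  00111101000
        00011010110
+       00011110101
-------------------
       000111001011
(the carry out of the leftmost column, 0, becomes the leading bit)
Decimal check:
  00011010110 = 128 + 64 + 16 + 4 + 2 = 214
  00011110101 = 128 + 64 + 32 + 16 + 4 + 1 = 245
  214 + 245 = 459, and 000111001011 = 256 + 128 + 64 + 8 + 2 + 1 = 459 ✓



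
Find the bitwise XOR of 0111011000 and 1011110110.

XOR: 1 when bits differ
  0111011000
^ 1011110110
------------
  1100101110
Decimal: 472 ^ 758 = 814



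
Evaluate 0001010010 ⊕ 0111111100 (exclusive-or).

XOR: 1 when bits differ
  0001010010
^ 0111111100
------------
  0110101110
Decimal: 82 ^ 508 = 430



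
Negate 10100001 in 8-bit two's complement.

Original (sign bit 1, negative): 10100001
Step 1 - Invert all bits: 01011110
Step 2 - Add 1: 01011111
Verification: 10100001 + 01011111 = 100000000; discarding the end carry (carry out of the top bit) leaves the 8-bit value 00000000, as required for x + (-x)



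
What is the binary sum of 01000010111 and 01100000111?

Add column by column from the right: bit + bit + carry-in; write the sum mod 2, carry 1 when the sum is 2 or 3.
carry:  10000001110
        01000010111
+       01100000111
-------------------
       010100011110
(the carry out of the leftmost column, 0, becomes the leading bit)
Decimal check:
  01000010111 = 512 + 16 + 4 + 2 + 1 = 535
  01100000111 = 512 + 256 + 4 + 2 + 1 = 775
  535 + 775 = 1310, and 010100011110 = 1024 + 256 + 16 + 8 + 4 + 2 = 1310 ✓



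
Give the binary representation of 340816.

Using repeated division by 2:
340816 ÷ 2 = 170408 remainder 0
170408 ÷ 2 = 85204 remainder 0
85204 ÷ 2 = 42602 remainder 0
42602 ÷ 2 = 21301 remainder 0
21301 ÷ 2 = 10650 remainder 1
10650 ÷ 2 = 5325 remainder 0
5325 ÷ 2 = 2662 remainder 1
2662 ÷ 2 = 1331 remainder 0
1331 ÷ 2 = 665 remainder 1
665 ÷ 2 = 332 remainder 1
332 ÷ 2 = 166 remainder 0
166 ÷ 2 = 83 remainder 0
83 ÷ 2 = 41 remainder 1
41 ÷ 2 = 20 remainder 1
20 ÷ 2 = 10 remainder 0
10 ÷ 2 = 5 remainder 0
5 ÷ 2 = 2 remainder 1
2 ÷ 2 = 1 remainder 0
1 ÷ 2 = 0 remainder 1
Reading remainders bottom to top: 1010011001101010000



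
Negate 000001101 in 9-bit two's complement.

Original: 000001101
Step 1 - Invert all bits: 111110010
Step 2 - Add 1: 111110011
Verification: 000001101 + 111110011 = 1000000000; discarding the end carry (carry out of the top bit) leaves the 9-bit value 000000000, as required for x + (-x)



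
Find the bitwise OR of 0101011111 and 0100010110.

OR: 1 when either bit is 1
  0101011111
| 0100010110
------------
  0101011111
Decimal: 351 | 278 = 351



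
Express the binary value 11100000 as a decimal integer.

Sum of powers of 2 for each 1-bit:
2^5 + 2^6 + 2^7
= 32 + 64 + 128
= 224



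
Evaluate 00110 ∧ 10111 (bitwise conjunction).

AND: 1 only when both bits are 1
  00110
& 10111
-------
  00110
Decimal: 6 & 23 = 6



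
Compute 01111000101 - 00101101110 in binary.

Method 1 - Direct subtraction (column by column from the right: bit − bit − borrow-in; if negative, add 2 and borrow 1 from the next column):
borrow: 00011111100
        01111000101
-       00101101110
-------------------
        01001010111

Method 2 - Add two's complement:
Two's complement of 00101101110: invert → 11010010001, add 1 → 11010010010
  01111000101
+ 11010010010
-------------
 101001010111  (end carry out of the top bit = 1)
Discarding the end carry: 01001010111
Decimal check:
  01111000101 = 512 + 256 + 128 + 64 + 4 + 1 = 965
  00101101110 = 256 + 64 + 32 + 8 + 4 + 2 = 366
  965 - 366 = 599, and 01001010111 = 512 + 64 + 16 + 4 + 2 + 1 = 599 ✓



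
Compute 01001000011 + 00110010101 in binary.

Add column by column from the right: bit + bit + carry-in; write the sum mod 2, carry 1 when the sum is 2 or 3.
carry:  00000001110
        01001000011
+       00110010101
-------------------
       001111011000
(the carry out of the leftmost column, 0, becomes the leading bit)
Decimal check:
  01001000011 = 512 + 64 + 2 + 1 = 579
  00110010101 = 256 + 128 + 16 + 4 + 1 = 405
  579 + 405 = 984, and 001111011000 = 512 + 256 + 128 + 64 + 16 + 8 = 984 ✓



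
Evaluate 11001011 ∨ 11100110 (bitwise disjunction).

OR: 1 when either bit is 1
  11001011
| 11100110
----------
  11101111
Decimal: 203 | 230 = 239



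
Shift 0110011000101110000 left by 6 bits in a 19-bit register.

Original: 0110011000101110000 (decimal 209264)
Shift left by 6 positions
Append 6 zeros on the right and drop the 6 high bits that overflow the 19-bit width
Result: 1000101110000000000 (decimal 285696)
Equivalent: 209264 << 6 = 209264 × 2^6 = 13392896, truncated to 19 bits = 285696



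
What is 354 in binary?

Using repeated division by 2:
354 ÷ 2 = 177 remainder 0
177 ÷ 2 = 88 remainder 1
88 ÷ 2 = 44 remainder 0
44 ÷ 2 = 22 remainder 0
22 ÷ 2 = 11 remainder 0
11 ÷ 2 = 5 remainder 1
5 ÷ 2 = 2 remainder 1
2 ÷ 2 = 1 remainder 0
1 ÷ 2 = 0 remainder 1
Reading remainders bottom to top: 101100010



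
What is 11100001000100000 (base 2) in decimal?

Sum of powers of 2 for each 1-bit:
2^5 + 2^9 + 2^14 + 2^15 + 2^16
= 32 + 512 + 16384 + 32768 + 65536
= 115232



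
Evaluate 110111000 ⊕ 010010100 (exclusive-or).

XOR: 1 when bits differ
  110111000
^ 010010100
-----------
  100101100
Decimal: 440 ^ 148 = 300



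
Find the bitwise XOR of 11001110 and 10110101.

XOR: 1 when bits differ
  11001110
^ 10110101
----------
  01111011
Decimal: 206 ^ 181 = 123



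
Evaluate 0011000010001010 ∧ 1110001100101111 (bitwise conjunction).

AND: 1 only when both bits are 1
  0011000010001010
& 1110001100101111
------------------
  0010000000001010
Decimal: 12426 & 58159 = 8202



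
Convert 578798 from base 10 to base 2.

Using repeated division by 2:
578798 ÷ 2 = 289399 remainder 0
289399 ÷ 2 = 144699 remainder 1
144699 ÷ 2 = 72349 remainder 1
72349 ÷ 2 = 36174 remainder 1
36174 ÷ 2 = 18087 remainder 0
18087 ÷ 2 = 9043 remainder 1
9043 ÷ 2 = 4521 remainder 1
4521 ÷ 2 = 2260 remainder 1
2260 ÷ 2 = 1130 remainder 0
1130 ÷ 2 = 565 remainder 0
565 ÷ 2 = 282 remainder 1
282 ÷ 2 = 141 remainder 0
141 ÷ 2 = 70 remainder 1
70 ÷ 2 = 35 remainder 0
35 ÷ 2 = 17 remainder 1
17 ÷ 2 = 8 remainder 1
8 ÷ 2 = 4 remainder 0
4 ÷ 2 = 2 remainder 0
2 ÷ 2 = 1 remainder 0
1 ÷ 2 = 0 remainder 1
Reading remainders bottom to top: 10001101010011101110



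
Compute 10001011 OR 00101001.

OR: 1 when either bit is 1
  10001011
| 00101001
----------
  10101011
Decimal: 139 | 41 = 171



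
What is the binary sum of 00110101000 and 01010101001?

Add column by column from the right: bit + bit + carry-in; write the sum mod 2, carry 1 when the sum is 2 or 3.
carry:  11101010000
        00110101000
+       01010101001
-------------------
       010001010001
(the carry out of the leftmost column, 0, becomes the leading bit)
Decimal check:
  00110101000 = 256 + 128 + 32 + 8 = 424
  01010101001 = 512 + 128 + 32 + 8 + 1 = 681
  424 + 681 = 1105, and 010001010001 = 1024 + 64 + 16 + 1 = 1105 ✓



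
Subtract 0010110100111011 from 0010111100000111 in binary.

Method 1 - Direct subtraction (column by column from the right: bit − bit − borrow-in; if negative, add 2 and borrow 1 from the next column):
borrow: 0000001111110000
        0010111100000111
-       0010110100111011
------------------------
        0000000111001100

Method 2 - Add two's complement:
Two's complement of 0010110100111011: invert → 1101001011000100, add 1 → 1101001011000101
  0010111100000111
+ 1101001011000101
------------------
 10000000111001100  (end carry out of the top bit = 1)
Discarding the end carry: 0000000111001100
Decimal check:
  0010111100000111 = 8192 + 2048 + 1024 + 512 + 256 + 4 + 2 + 1 = 12039
  0010110100111011 = 8192 + 2048 + 1024 + 256 + 32 + 16 + 8 + 2 + 1 = 11579
  12039 - 11579 = 460, and 0000000111001100 = 256 + 128 + 64 + 8 + 4 = 460 ✓



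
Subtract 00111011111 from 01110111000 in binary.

Method 1 - Direct subtraction (column by column from the right: bit − bit − borrow-in; if negative, add 2 and borrow 1 from the next column):
borrow: 01110111110
        01110111000
-       00111011111
-------------------
        00111011001

Method 2 - Add two's complement:
Two's complement of 00111011111: invert → 11000100000, add 1 → 11000100001
  01110111000
+ 11000100001
-------------
 100111011001  (end carry out of the top bit = 1)
Discarding the end carry: 00111011001
Decimal check:
  01110111000 = 512 + 256 + 128 + 32 + 16 + 8 = 952
  00111011111 = 256 + 128 + 64 + 16 + 8 + 4 + 2 + 1 = 479
  952 - 479 = 473, and 00111011001 = 256 + 128 + 64 + 16 + 8 + 1 = 473 ✓



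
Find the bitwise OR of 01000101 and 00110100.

OR: 1 when either bit is 1
  01000101
| 00110100
----------
  01110101
Decimal: 69 | 52 = 117



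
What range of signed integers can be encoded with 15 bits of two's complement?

For 15-bit two's complement:
Minimum: -2^14 = -16384
Maximum: 2^14 - 1 = 16383



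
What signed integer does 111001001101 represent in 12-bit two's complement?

Binary: 111001001101
Sign bit: 1 (negative)
Invert: 000110110010
Add 1:  000110110011
Magnitude: 000110110011 = 256 + 128 + 32 + 16 + 2 + 1 = 435
Value: -435



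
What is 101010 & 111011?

AND: 1 only when both bits are 1
  101010
& 111011
--------
  101010
Decimal: 42 & 59 = 42



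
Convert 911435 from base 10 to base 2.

Using repeated division by 2:
911435 ÷ 2 = 455717 remainder 1
455717 ÷ 2 = 227858 remainder 1
227858 ÷ 2 = 113929 remainder 0
113929 ÷ 2 = 56964 remainder 1
56964 ÷ 2 = 28482 remainder 0
28482 ÷ 2 = 14241 remainder 0
14241 ÷ 2 = 7120 remainder 1
7120 ÷ 2 = 3560 remainder 0
3560 ÷ 2 = 1780 remainder 0
1780 ÷ 2 = 890 remainder 0
890 ÷ 2 = 445 remainder 0
445 ÷ 2 = 222 remainder 1
222 ÷ 2 = 111 remainder 0
111 ÷ 2 = 55 remainder 1
55 ÷ 2 = 27 remainder 1
27 ÷ 2 = 13 remainder 1
13 ÷ 2 = 6 remainder 1
6 ÷ 2 = 3 remainder 0
3 ÷ 2 = 1 remainder 1
1 ÷ 2 = 0 remainder 1
Reading remainders bottom to top: 11011110100001001011



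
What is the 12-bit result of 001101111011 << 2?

Original: 001101111011 (decimal 891)
Shift left by 2 positions
Append 2 zeros on the right
Result: 110111101100 (decimal 3564)
Equivalent: 891 << 2 = 891 × 2^2 = 3564



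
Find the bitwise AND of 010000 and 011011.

AND: 1 only when both bits are 1
  010000
& 011011
--------
  010000
Decimal: 16 & 27 = 16



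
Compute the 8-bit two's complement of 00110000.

Original: 00110000
Step 1 - Invert all bits: 11001111
Step 2 - Add 1: 11010000
Verification: 00110000 + 11010000 = 100000000; discarding the end carry (carry out of the top bit) leaves the 8-bit value 00000000, as required for x + (-x)



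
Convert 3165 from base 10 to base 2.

Using repeated division by 2:
3165 ÷ 2 = 1582 remainder 1
1582 ÷ 2 = 791 remainder 0
791 ÷ 2 = 395 remainder 1
395 ÷ 2 = 197 remainder 1
197 ÷ 2 = 98 remainder 1
98 ÷ 2 = 49 remainder 0
49 ÷ 2 = 24 remainder 1
24 ÷ 2 = 12 remainder 0
12 ÷ 2 = 6 remainder 0
6 ÷ 2 = 3 remainder 0
3 ÷ 2 = 1 remainder 1
1 ÷ 2 = 0 remainder 1
Reading remainders bottom to top: 110001011101



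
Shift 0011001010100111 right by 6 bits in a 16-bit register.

Original: 0011001010100111 (decimal 12967)
Shift right by 6 positions
Drop the 6 low bits; fill with zeros on the left
Result: 0000000011001010 (decimal 202)
Equivalent: 12967 >> 6 = 12967 ÷ 2^6 = 202



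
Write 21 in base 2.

Using repeated division by 2:
21 ÷ 2 = 10 remainder 1
10 ÷ 2 = 5 remainder 0
5 ÷ 2 = 2 remainder 1
2 ÷ 2 = 1 remainder 0
1 ÷ 2 = 0 remainder 1
Reading remainders bottom to top: 10101



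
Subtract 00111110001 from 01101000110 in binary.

Method 1 - Direct subtraction (column by column from the right: bit − bit − borrow-in; if negative, add 2 and borrow 1 from the next column):
borrow: 01111100010
        01101000110
-       00111110001
-------------------
        00101010101

Method 2 - Add two's complement:
Two's complement of 00111110001: invert → 11000001110, add 1 → 11000001111
  01101000110
+ 11000001111
-------------
 100101010101  (end carry out of the top bit = 1)
Discarding the end carry: 00101010101
Decimal check:
  01101000110 = 512 + 256 + 64 + 4 + 2 = 838
  00111110001 = 256 + 128 + 64 + 32 + 16 + 1 = 497
  838 - 497 = 341, and 00101010101 = 256 + 64 + 16 + 4 + 1 = 341 ✓



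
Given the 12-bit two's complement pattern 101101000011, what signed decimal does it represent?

Binary: 101101000011
Sign bit: 1 (negative)
Invert: 010010111100
Add 1:  010010111101
Magnitude: 010010111101 = 1024 + 128 + 32 + 16 + 8 + 4 + 1 = 1213
Value: -1213



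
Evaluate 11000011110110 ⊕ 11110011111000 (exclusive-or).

XOR: 1 when bits differ
  11000011110110
^ 11110011111000
----------------
  00110000001110
Decimal: 12534 ^ 15608 = 3086



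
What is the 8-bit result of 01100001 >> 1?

Original: 01100001 (decimal 97)
Shift right by 1 position
Drop the 1 low bit; fill with zero on the left
Result: 00110000 (decimal 48)
Equivalent: 97 >> 1 = 97 ÷ 2^1 = 48



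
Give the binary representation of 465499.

Using repeated division by 2:
465499 ÷ 2 = 232749 remainder 1
232749 ÷ 2 = 116374 remainder 1
116374 ÷ 2 = 58187 remainder 0
58187 ÷ 2 = 29093 remainder 1
29093 ÷ 2 = 14546 remainder 1
14546 ÷ 2 = 7273 remainder 0
7273 ÷ 2 = 3636 remainder 1
3636 ÷ 2 = 1818 remainder 0
1818 ÷ 2 = 909 remainder 0
909 ÷ 2 = 454 remainder 1
454 ÷ 2 = 227 remainder 0
227 ÷ 2 = 113 remainder 1
113 ÷ 2 = 56 remainder 1
56 ÷ 2 = 28 remainder 0
28 ÷ 2 = 14 remainder 0
14 ÷ 2 = 7 remainder 0
7 ÷ 2 = 3 remainder 1
3 ÷ 2 = 1 remainder 1
1 ÷ 2 = 0 remainder 1
Reading remainders bottom to top: 1110001101001011011



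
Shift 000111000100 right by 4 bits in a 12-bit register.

Original: 000111000100 (decimal 452)
Shift right by 4 positions
Drop the 4 low bits; fill with zeros on the left
Result: 000000011100 (decimal 28)
Equivalent: 452 >> 4 = 452 ÷ 2^4 = 28



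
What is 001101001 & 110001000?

AND: 1 only when both bits are 1
  001101001
& 110001000
-----------
  000001000
Decimal: 105 & 392 = 8



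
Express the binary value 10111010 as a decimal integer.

Sum of powers of 2 for each 1-bit:
2^1 + 2^3 + 2^4 + 2^5 + 2^7
= 2 + 8 + 16 + 32 + 128
= 186



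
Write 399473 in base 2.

Using repeated division by 2:
399473 ÷ 2 = 199736 remainder 1
199736 ÷ 2 = 99868 remainder 0
99868 ÷ 2 = 49934 remainder 0
49934 ÷ 2 = 24967 remainder 0
24967 ÷ 2 = 12483 remainder 1
12483 ÷ 2 = 6241 remainder 1
6241 ÷ 2 = 3120 remainder 1
3120 ÷ 2 = 1560 remainder 0
1560 ÷ 2 = 780 remainder 0
780 ÷ 2 = 390 remainder 0
390 ÷ 2 = 195 remainder 0
195 ÷ 2 = 97 remainder 1
97 ÷ 2 = 48 remainder 1
48 ÷ 2 = 24 remainder 0
24 ÷ 2 = 12 remainder 0
12 ÷ 2 = 6 remainder 0
6 ÷ 2 = 3 remainder 0
3 ÷ 2 = 1 remainder 1
1 ÷ 2 = 0 remainder 1
Reading remainders bottom to top: 1100001100001110001



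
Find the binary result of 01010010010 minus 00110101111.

Method 1 - Direct subtraction (column by column from the right: bit − bit − borrow-in; if negative, add 2 and borrow 1 from the next column):
borrow: 01111011110
        01010010010
-       00110101111
-------------------
        00011100011

Method 2 - Add two's complement:
Two's complement of 00110101111: invert → 11001010000, add 1 → 11001010001
  01010010010
+ 11001010001
-------------
 100011100011  (end carry out of the top bit = 1)
Discarding the end carry: 00011100011
Decimal check:
  01010010010 = 512 + 128 + 16 + 2 = 658
  00110101111 = 256 + 128 + 32 + 8 + 4 + 2 + 1 = 431
  658 - 431 = 227, and 00011100011 = 128 + 64 + 32 + 2 + 1 = 227 ✓



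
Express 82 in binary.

Using repeated division by 2:
82 ÷ 2 = 41 remainder 0
41 ÷ 2 = 20 remainder 1
20 ÷ 2 = 10 remainder 0
10 ÷ 2 = 5 remainder 0
5 ÷ 2 = 2 remainder 1
2 ÷ 2 = 1 remainder 0
1 ÷ 2 = 0 remainder 1
Reading remainders bottom to top: 1010010

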